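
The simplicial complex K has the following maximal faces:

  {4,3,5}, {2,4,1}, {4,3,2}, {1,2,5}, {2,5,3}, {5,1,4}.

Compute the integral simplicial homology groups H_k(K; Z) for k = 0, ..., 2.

H_0 = Z,  H_1 = 0,  H_2 = Z.

Take the total order 1 < 2 < 3 < 4 < 5 on the vertex set. Then K (dimension 2) consists of the simplices:

  0-simplices (5): [1], [2], [3], [4], [5]
  1-simplices (9): [1,2], [1,4], [1,5], [2,3], [2,4], [2,5], [3,4], [3,5], [4,5]
  2-simplices (6): [1,2,4], [1,2,5], [1,4,5], [2,3,4], [2,3,5], [3,4,5]

Hence C_0 ≅ Z^5, C_1 ≅ Z^9, C_2 ≅ Z^6.

Boundary ∂_1: C_1 → C_0 is given by ∂[p,q] = [q] − [p]. For instance
  ∂[1,2] = [2] − [1].
As a 5×9 matrix over Z this has rank 4, with invariant factors (1,1,1,1).

∂_2: C_2 → C_1 acts by ∂[p,q,r] = [q,r] − [p,r] + [p,q]. For instance
  ∂[3,4,5] = [4,5] − [3,5] + [3,4],
  ∂[2,3,4] = [3,4] − [2,4] + [2,3].
The resulting 9×6 matrix has rank 5, and its Smith normal form has invariant factors (1,1,1,1,1).

Reading off H_k = ker ∂_k / im ∂_{k+1}:

  H_0: rank C_0 − rank ∂_1 = 5 − 4 = 1, and the invariant factors of ∂_1 are all 1, so H_0 = Z.
  H_1: rank ker ∂_1 − rank ∂_2 = (9 − 4) − 5 = 0, and the invariant factors of ∂_2 are all 1, so H_1 = 0.
  H_2: rank ker ∂_2 − rank ∂_3 = (6 − 5) − 0 = 1, and there is no ∂_3, so H_2 = Z.

As a check, the Euler characteristic is 5 − 9 + 6 = 2, which agrees with 1 − 0 + 1 = 2.
(K is a triangulation of the 2-sphere S^2.)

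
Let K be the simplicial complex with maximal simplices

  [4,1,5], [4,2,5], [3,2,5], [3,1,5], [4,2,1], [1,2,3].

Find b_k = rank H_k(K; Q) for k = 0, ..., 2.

Order the vertices as 1 < 2 < 3 < 4 < 5. Listing each simplex with vertices in this order, K has dimension 2 with simplices:

  0-simplices (5): [1], [2], [3], [4], [5]
  1-simplices (9): [1,2], [1,3], [1,4], [1,5], [2,3], [2,4], [2,5], [3,5], [4,5]
  2-simplices (6): [1,2,3], [1,2,4], [1,3,5], [1,4,5], [2,3,5], [2,4,5]

giving chain groups C_0 ≅ Z^5, C_1 ≅ Z^9, C_2 ≅ Z^6.

The boundary map ∂_1: C_1 → C_0 sends each edge [p,q] (with p < q) to q − p. For instance
  ∂[2,5] = [5] − [2].
The 5×9 boundary matrix has rank 4 and Smith normal form diag(1,1,1,1).

∂_2: C_2 → C_1 sends each 2-simplex [p,q,r] to [q,r] − [p,r] + [p,q]. For instance
  ∂[2,3,5] = [3,5] − [2,5] + [2,3],
  ∂[2,4,5] = [4,5] − [2,5] + [2,4].
This gives a 9×6 integer matrix of rank 5; reducing to Smith normal form yields diagonal entries (1,1,1,1,1).

From H_k ≅ ker(∂_k) / im(∂_{k+1}) we obtain:

  H_0: rank C_0 − rank ∂_1 = 5 − 4 = 1, and the invariant factors of ∂_1 are all 1, so H_0 ≅ Z.
  H_1: rank ker ∂_1 − rank ∂_2 = (9 − 4) − 5 = 0, and the invariant factors of ∂_2 are all 1, so H_1 ≅ 0.
  H_2: rank ker ∂_2 − rank ∂_3 = (6 − 5) − 0 = 1, and there is no ∂_3, so H_2 ≅ Z.

Hence the Betti numbers are b_0 = 1, b_1 = 0, b_2 = 1.

b_0 = 1, b_1 = 0, b_2 = 1.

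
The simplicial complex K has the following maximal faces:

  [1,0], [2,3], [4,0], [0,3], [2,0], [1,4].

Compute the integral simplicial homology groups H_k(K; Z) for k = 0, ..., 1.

We work with the vertex ordering 0 < 1 < 2 < 3 < 4. The simplices of K, each written with vertices in increasing order, are:

  0-simplices (5): [0], [1], [2], [3], [4]
  1-simplices (6): [0,1], [0,2], [0,3], [0,4], [1,4], [2,3]

Hence C_0 ≅ Z^5, C_1 ≅ Z^6.

∂_1: C_1 → C_0 is given by ∂[p,q] = [q] − [p].
The 5×6 boundary matrix has rank 4 and Smith normal form diag(1,1,1,1).

Now H_k = ker ∂_k / im ∂_{k+1}, so:

  H_0: rank C_0 − rank ∂_1 = 5 − 4 = 1, and the invariant factors of ∂_1 are all 1, so H_0 ≅ Z.
  H_1: rank ker ∂_1 − rank ∂_2 = (6 − 4) − 0 = 2, and there is no ∂_2, so H_1 ≅ Z^2.

H_0 = Z,  H_1 = Z^2.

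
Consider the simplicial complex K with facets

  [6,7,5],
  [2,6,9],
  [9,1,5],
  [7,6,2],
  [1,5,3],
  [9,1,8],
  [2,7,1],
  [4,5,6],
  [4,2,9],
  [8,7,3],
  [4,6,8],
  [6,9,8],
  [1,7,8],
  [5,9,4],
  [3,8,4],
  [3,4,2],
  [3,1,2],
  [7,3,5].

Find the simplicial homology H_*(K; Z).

We work with the vertex ordering 1 < 2 < 3 < 4 < 5 < 6 < 7 < 8 < 9. The simplices of K, each written with vertices in increasing order, are:

  0-simplices (9): [1], [2], [3], [4], [5], [6], [7], [8], [9]
  1-simplices (27): (27 of them)
  2-simplices (18): [1,2,3], [1,2,7], [1,3,5], [1,5,9], [1,7,8], [1,8,9], [2,3,4], [2,4,9], [2,6,7], [2,6,9], [3,4,8], [3,5,7], [3,7,8], [4,5,6], [4,5,9], [4,6,8], [5,6,7], [6,8,9]

Hence C_0 ≅ Z^9, C_1 ≅ Z^27, C_2 ≅ Z^18.

Boundary ∂_1: C_1 → C_0 sends each edge [p,q] (with p < q) to q − p. For instance
  ∂[2,6] = [6] − [2].
The resulting 9×27 matrix has rank 8, and its Smith normal form has invariant factors (1,1,1,1,1,1,1,1).

Boundary ∂_2: C_2 → C_1 acts by ∂[p,q,r] = [q,r] − [p,r] + [p,q]. For instance
  ∂[2,6,9] = [6,9] − [2,9] + [2,6],
  ∂[4,6,8] = [6,8] − [4,8] + [4,6].
As a 27×18 matrix over Z this has rank 18, with invariant factors (1,1,1,1,1,1,1,1,1,1,1,1,1,1,1,1,1,2).

Now H_k = ker ∂_k / im ∂_{k+1}, so:

  H_0: rank C_0 − rank ∂_1 = 9 − 8 = 1, and the invariant factors of ∂_1 are all 1, so H_0 ≅ Z.
  H_1: rank ker ∂_1 − rank ∂_2 = (27 − 8) − 18 = 1, and ∂_2 has invariant factor 2 > 1, so H_1 ≅ Z ⊕ Z/2Z.
  H_2: rank ker ∂_2 − rank ∂_3 = (18 − 18) − 0 = 0, and there is no ∂_3, so H_2 ≅ 0.

As a check, the Euler characteristic is 9 − 27 + 18 = 0, which agrees with 1 − 1 + 0 = 0.

H_0 = Z,  H_1 = Z ⊕ Z/2Z,  H_2 = 0.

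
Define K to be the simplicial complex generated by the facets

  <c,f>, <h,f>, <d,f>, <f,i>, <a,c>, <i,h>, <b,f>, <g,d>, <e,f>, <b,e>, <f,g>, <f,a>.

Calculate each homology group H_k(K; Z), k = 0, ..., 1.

H_0 = Z,  H_1 = Z^4.

We work with the vertex ordering a < b < c < d < e < f < g < h < i. The simplices of K, each written with vertices in increasing order, are:

  0-simplices (9): a, b, c, d, e, f, g, h, i
  1-simplices (12): ac, af, be, bf, cf, df, dg, ef, fg, fh, fi, hi

giving chain groups C_0 ≅ Z^9, C_1 ≅ Z^12.

∂_1: C_1 → C_0 is given by ∂[p,q] = [q] − [p]. For instance
  ∂af = f − a.
The resulting 9×12 matrix has rank 8, and its Smith normal form has invariant factors (1,1,1,1,1,1,1,1).

Computing H_k = (kernel of ∂_k) / (image of ∂_{k+1}):

  H_0: rank C_0 − rank ∂_1 = 9 − 8 = 1, and the invariant factors of ∂_1 are all 1, so H_0 = Z.
  H_1: rank ker ∂_1 − rank ∂_2 = (12 − 8) − 0 = 4, and there is no ∂_2, so H_1 = Z^4.

As a check, the Euler characteristic is 9 − 12 = -3, which agrees with 1 − 4 = -3.
(K is a triangulation of a wedge of 4 circles.)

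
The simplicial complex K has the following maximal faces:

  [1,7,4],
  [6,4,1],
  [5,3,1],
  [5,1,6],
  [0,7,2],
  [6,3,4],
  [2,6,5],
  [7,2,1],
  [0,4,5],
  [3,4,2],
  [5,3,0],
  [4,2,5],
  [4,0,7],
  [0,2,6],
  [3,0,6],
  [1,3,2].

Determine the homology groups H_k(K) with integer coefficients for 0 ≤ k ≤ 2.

H_0 = Z,  H_1 = Z^2,  H_2 = Z.

Take the total order 0 < 1 < 2 < 3 < 4 < 5 < 6 < 7 on the vertex set. Then K (dimension 2) consists of the simplices:

  0-simplices (8): [0], [1], [2], [3], [4], [5], [6], [7]
  1-simplices (24): (24 of them)
  2-simplices (16): [0,2,6], [0,2,7], [0,3,5], [0,3,6], [0,4,5], [0,4,7], [1,2,3], [1,2,7], [1,3,5], [1,4,6], [1,4,7], [1,5,6], [2,3,4], [2,4,5], [2,5,6], [3,4,6]

giving chain groups C_0 ≅ Z^8, C_1 ≅ Z^24, C_2 ≅ Z^16.

The boundary map ∂_1: C_1 → C_0 maps an edge to its endpoints' difference, ∂[p,q] = q − p. For instance
  ∂[1,4] = [4] − [1].
This gives a 8×24 integer matrix of rank 7; reducing to Smith normal form yields diagonal entries (1,1,1,1,1,1,1).

The boundary map ∂_2: C_2 → C_1 maps a triangle to the signed sum of its edges. For instance
  ∂[0,2,6] = [2,6] − [0,6] + [0,2],
  ∂[0,4,5] = [4,5] − [0,5] + [0,4].
As a 24×16 matrix over Z this has rank 15, with invariant factors (1,1,1,1,1,1,1,1,1,1,1,1,1,1,1).

Reading off H_k = ker ∂_k / im ∂_{k+1}:

  H_0: rank C_0 − rank ∂_1 = 8 − 7 = 1, and the invariant factors of ∂_1 are all 1, so H_0 ≅ Z.
  H_1: rank ker ∂_1 − rank ∂_2 = (24 − 7) − 15 = 2, and the invariant factors of ∂_2 are all 1, so H_1 ≅ Z^2.
  H_2: rank ker ∂_2 − rank ∂_3 = (16 − 15) − 0 = 1, and there is no ∂_3, so H_2 ≅ Z.

(K is a triangulation of the torus T^2.)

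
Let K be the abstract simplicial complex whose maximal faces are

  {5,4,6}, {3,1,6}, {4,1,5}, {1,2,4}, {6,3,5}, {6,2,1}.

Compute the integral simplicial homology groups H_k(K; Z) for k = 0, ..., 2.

Order the vertices as 1 < 2 < 3 < 4 < 5 < 6. Listing each simplex with vertices in this order, K has dimension 2 with simplices:

  0-simplices (6): [1], [2], [3], [4], [5], [6]
  1-simplices (12): [1,2], [1,3], [1,4], [1,5], [1,6], [2,4], [2,6], [3,5], [3,6], [4,5], [4,6], [5,6]
  2-simplices (6): [1,2,4], [1,2,6], [1,3,6], [1,4,5], [3,5,6], [4,5,6]

Hence C_0 ≅ Z^6, C_1 ≅ Z^12, C_2 ≅ Z^6.

Boundary ∂_1: C_1 → C_0 maps an edge to its endpoints' difference, ∂[p,q] = q − p. For instance
  ∂[2,4] = [4] − [2].
This gives a 6×12 integer matrix of rank 5; reducing to Smith normal form yields diagonal entries (1,1,1,1,1).

Boundary ∂_2: C_2 → C_1 sends each 2-simplex [p,q,r] to [q,r] − [p,r] + [p,q]. For instance
  ∂[4,5,6] = [5,6] − [4,6] + [4,5],
  ∂[1,3,6] = [3,6] − [1,6] + [1,3].
As a 12×6 matrix over Z this has rank 6, with invariant factors (1,1,1,1,1,1).

From H_k ≅ ker(∂_k) / im(∂_{k+1}) we obtain:

  H_0: rank C_0 − rank ∂_1 = 6 − 5 = 1, and the invariant factors of ∂_1 are all 1, so H_0 ≅ Z.
  H_1: rank ker ∂_1 − rank ∂_2 = (12 − 5) − 6 = 1, and the invariant factors of ∂_2 are all 1, so H_1 ≅ Z.
  H_2: rank ker ∂_2 − rank ∂_3 = (6 − 6) − 0 = 0, and there is no ∂_3, so H_2 ≅ 0.

As a check, the Euler characteristic is 6 − 12 + 6 = 0, which agrees with 1 − 1 + 0 = 0.

H_0 ≅ Z,  H_1 ≅ Z,  H_2 = 0.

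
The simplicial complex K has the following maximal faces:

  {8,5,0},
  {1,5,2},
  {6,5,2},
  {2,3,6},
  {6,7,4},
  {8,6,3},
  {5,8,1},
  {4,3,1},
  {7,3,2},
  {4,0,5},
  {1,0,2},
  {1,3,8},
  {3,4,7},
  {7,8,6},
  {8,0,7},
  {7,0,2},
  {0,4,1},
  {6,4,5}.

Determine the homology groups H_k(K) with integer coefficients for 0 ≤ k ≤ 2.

H_0 = Z,  H_1 = Z ⊕ Z/2,  H_2 = 0.

We work with the vertex ordering 0 < 1 < 2 < 3 < 4 < 5 < 6 < 7 < 8. The simplices of K, each written with vertices in increasing order, are:

  0-simplices (9): [0], [1], [2], [3], [4], [5], [6], [7], [8]
  1-simplices (27): (27 of them)
  2-simplices (18): [0,1,2], [0,1,4], [0,2,7], [0,4,5], [0,5,8], [0,7,8], [1,2,5], [1,3,4], [1,3,8], [1,5,8], [2,3,6], [2,3,7], [2,5,6], [3,4,7], [3,6,8], [4,5,6], [4,6,7], [6,7,8]

giving chain groups C_0 ≅ Z^9, C_1 ≅ Z^27, C_2 ≅ Z^18.

∂_1: C_1 → C_0 sends each edge [p,q] (with p < q) to q − p.
As a 9×27 matrix over Z this has rank 8, with invariant factors (1,1,1,1,1,1,1,1).

Boundary ∂_2: C_2 → C_1 maps a triangle to the signed sum of its edges. For instance
  ∂[0,1,4] = [1,4] − [0,4] + [0,1],
  ∂[2,3,6] = [3,6] − [2,6] + [2,3].
The resulting 27×18 matrix has rank 18, and its Smith normal form has invariant factors (1,1,1,1,1,1,1,1,1,1,1,1,1,1,1,1,1,2).

Computing H_k = (kernel of ∂_k) / (image of ∂_{k+1}):

  H_0: rank C_0 − rank ∂_1 = 9 − 8 = 1, and the invariant factors of ∂_1 are all 1, so H_0 = Z.
  H_1: rank ker ∂_1 − rank ∂_2 = (27 − 8) − 18 = 1, and ∂_2 has invariant factor 2 > 1, so H_1 = Z ⊕ Z/2.
  H_2: rank ker ∂_2 − rank ∂_3 = (18 − 18) − 0 = 0, and there is no ∂_3, so H_2 = 0.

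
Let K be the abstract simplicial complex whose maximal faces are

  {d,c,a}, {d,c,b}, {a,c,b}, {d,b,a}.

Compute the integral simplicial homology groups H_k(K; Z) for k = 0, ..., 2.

H_0 ≅ Z,  H_1 = 0,  H_2 ≅ Z.

Order the vertices as a < b < c < d. Listing each simplex with vertices in this order, K has dimension 2 with simplices:

  0-simplices (4): a, b, c, d
  1-simplices (6): ab, ac, ad, bc, bd, cd
  2-simplices (4): abc, abd, acd, bcd

Hence C_0 ≅ Z^4, C_1 ≅ Z^6, C_2 ≅ Z^4.

The boundary map ∂_1: C_1 → C_0 is given by ∂[p,q] = [q] − [p].
The resulting 4×6 matrix has rank 3, and its Smith normal form has invariant factors (1,1,1).

The boundary map ∂_2: C_2 → C_1 sends each 2-simplex [p,q,r] to [q,r] − [p,r] + [p,q]. For instance
  ∂bcd = cd − bd + bc,
  ∂abd = bd − ad + ab.
The 6×4 boundary matrix has rank 3 and Smith normal form diag(1,1,1).

Computing H_k = (kernel of ∂_k) / (image of ∂_{k+1}):

  H_0: rank C_0 − rank ∂_1 = 4 − 3 = 1, and the invariant factors of ∂_1 are all 1, so H_0 ≅ Z.
  H_1: rank ker ∂_1 − rank ∂_2 = (6 − 3) − 3 = 0, and the invariant factors of ∂_2 are all 1, so H_1 ≅ 0.
  H_2: rank ker ∂_2 − rank ∂_3 = (4 − 3) − 0 = 1, and there is no ∂_3, so H_2 ≅ Z.

As a check, the Euler characteristic is 4 − 6 + 4 = 2, which agrees with 1 − 0 + 1 = 2.
(K is a triangulation of the 2-sphere S^2.)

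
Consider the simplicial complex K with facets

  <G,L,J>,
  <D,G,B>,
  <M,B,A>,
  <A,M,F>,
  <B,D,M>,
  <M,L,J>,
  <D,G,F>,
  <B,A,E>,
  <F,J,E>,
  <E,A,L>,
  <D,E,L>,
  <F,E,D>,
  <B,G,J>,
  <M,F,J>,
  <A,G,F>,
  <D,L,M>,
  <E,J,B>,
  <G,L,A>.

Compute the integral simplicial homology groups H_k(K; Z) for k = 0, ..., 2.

H_0 = Z,  H_1 = Z^2,  H_2 = Z.

Fix the vertex order A < B < D < E < F < G < J < L < M and write every simplex with vertices in increasing order. Then dim K = 2 and the simplices of K are:

  0-simplices (9): A, B, D, E, F, G, J, L, M
  1-simplices (27): AB, AE, AF, AG, AL, AM, BD, BE, BG, BJ, BM, DE, DF, DG, DL, DM, EF, EJ, EL, FG, FJ, FM, GJ, GL, JL, JM, LM
  2-simplices (18): ABE, ABM, AEL, AFG, AFM, AGL, BDG, BDM, BEJ, BGJ, DEF, DEL, DFG, DLM, EFJ, FJM, GJL, JLM

giving chain groups C_0 ≅ Z^9, C_1 ≅ Z^27, C_2 ≅ Z^18.

∂_1: C_1 → C_0 sends each edge [p,q] (with p < q) to q − p. For instance
  ∂FJ = J − F.
The 9×27 boundary matrix has rank 8 and Smith normal form diag(1,1,1,1,1,1,1,1).

The boundary map ∂_2: C_2 → C_1 acts by ∂[p,q,r] = [q,r] − [p,r] + [p,q]. For instance
  ∂ABE = BE − AE + AB,
  ∂DEL = EL − DL + DE.
This gives a 27×18 integer matrix of rank 17; reducing to Smith normal form yields diagonal entries (1,1,1,1,1,1,1,1,1,1,1,1,1,1,1,1,1).

Computing H_k = (kernel of ∂_k) / (image of ∂_{k+1}):

  H_0: rank C_0 − rank ∂_1 = 9 − 8 = 1, and the invariant factors of ∂_1 are all 1, so H_0 = Z.
  H_1: rank ker ∂_1 − rank ∂_2 = (27 − 8) − 17 = 2, and the invariant factors of ∂_2 are all 1, so H_1 = Z^2.
  H_2: rank ker ∂_2 − rank ∂_3 = (18 − 17) − 0 = 1, and there is no ∂_3, so H_2 = Z.

As a check, the Euler characteristic is 9 − 27 + 18 = 0, which agrees with 1 − 2 + 1 = 0.
(K is a triangulation of the torus T^2.)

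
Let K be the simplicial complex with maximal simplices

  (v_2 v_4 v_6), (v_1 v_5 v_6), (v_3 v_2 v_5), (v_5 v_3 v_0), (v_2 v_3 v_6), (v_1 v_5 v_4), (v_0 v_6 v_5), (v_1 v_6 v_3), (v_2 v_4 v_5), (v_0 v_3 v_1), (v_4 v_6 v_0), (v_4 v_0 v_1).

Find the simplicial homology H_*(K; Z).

Fix the vertex order v_0 < v_1 < v_2 < v_3 < v_4 < v_5 < v_6 and write every simplex with vertices in increasing order. Then dim K = 2 and the simplices of K are:

  0-simplices (7): [v_0], [v_1], [v_2], [v_3], [v_4], [v_5], [v_6]
  1-simplices (18): (18 of them)
  2-simplices (12): (12 of them)

giving chain groups C_0 ≅ Z^7, C_1 ≅ Z^18, C_2 ≅ Z^12.

Boundary ∂_1: C_1 → C_0 is given by ∂[p,q] = [q] − [p].
As a 7×18 matrix over Z this has rank 6, with invariant factors (1,1,1,1,1,1).

∂_2: C_2 → C_1 sends each 2-simplex [p,q,r] to [q,r] − [p,r] + [p,q]. For instance
  ∂[v_2,v_4,v_5] = [v_4,v_5] − [v_2,v_5] + [v_2,v_4],
  ∂[v_1,v_4,v_5] = [v_4,v_5] − [v_1,v_5] + [v_1,v_4].
As a 18×12 matrix over Z this has rank 12, with invariant factors (1,1,1,1,1,1,1,1,1,1,1,2).

Reading off H_k = ker ∂_k / im ∂_{k+1}:

  H_0: rank C_0 − rank ∂_1 = 7 − 6 = 1, and the invariant factors of ∂_1 are all 1, so H_0 ≅ Z.
  H_1: rank ker ∂_1 − rank ∂_2 = (18 − 6) − 12 = 0, and ∂_2 has invariant factor 2 > 1, so H_1 ≅ Z/2.
  H_2: rank ker ∂_2 − rank ∂_3 = (12 − 12) − 0 = 0, and there is no ∂_3, so H_2 ≅ 0.

H_0 ≅ Z,  H_1 ≅ Z/2,  H_2 = 0.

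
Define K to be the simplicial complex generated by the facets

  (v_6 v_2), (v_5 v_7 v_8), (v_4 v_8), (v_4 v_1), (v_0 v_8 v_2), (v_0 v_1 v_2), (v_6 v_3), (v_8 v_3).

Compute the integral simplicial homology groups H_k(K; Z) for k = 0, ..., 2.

H_0 ≅ Z,  H_1 ≅ Z^2,  H_2 = 0.

Fix the vertex order v_0 < v_1 < v_2 < v_3 < v_4 < v_5 < v_6 < v_7 < v_8 and write every simplex with vertices in increasing order. Then dim K = 2 and the simplices of K are:

  0-simplices (9): [v_0], [v_1], [v_2], [v_3], [v_4], [v_5], [v_6], [v_7], [v_8]
  1-simplices (13): [v_0,v_1], [v_0,v_2], [v_0,v_8], [v_1,v_2], [v_1,v_4], [v_2,v_6], [v_2,v_8], [v_3,v_6], [v_3,v_8], [v_4,v_8], [v_5,v_7], [v_5,v_8], [v_7,v_8]
  2-simplices (3): [v_0,v_1,v_2], [v_0,v_2,v_8], [v_5,v_7,v_8]

Hence C_0 ≅ Z^9, C_1 ≅ Z^13, C_2 ≅ Z^3.

∂_1: C_1 → C_0 maps an edge to its endpoints' difference, ∂[p,q] = q − p.
The resulting 9×13 matrix has rank 8, and its Smith normal form has invariant factors (1,1,1,1,1,1,1,1).

The boundary map ∂_2: C_2 → C_1 acts by ∂[p,q,r] = [q,r] − [p,r] + [p,q]. For instance
  ∂[v_5,v_7,v_8] = [v_7,v_8] − [v_5,v_8] + [v_5,v_7],
  ∂[v_0,v_2,v_8] = [v_2,v_8] − [v_0,v_8] + [v_0,v_2].
This gives a 13×3 integer matrix of rank 3; reducing to Smith normal form yields diagonal entries (1,1,1).

Computing H_k = (kernel of ∂_k) / (image of ∂_{k+1}):

  H_0: rank C_0 − rank ∂_1 = 9 − 8 = 1, and the invariant factors of ∂_1 are all 1, so H_0 ≅ Z.
  H_1: rank ker ∂_1 − rank ∂_2 = (13 − 8) − 3 = 2, and the invariant factors of ∂_2 are all 1, so H_1 ≅ Z^2.
  H_2: rank ker ∂_2 − rank ∂_3 = (3 − 3) − 0 = 0, and there is no ∂_3, so H_2 ≅ 0.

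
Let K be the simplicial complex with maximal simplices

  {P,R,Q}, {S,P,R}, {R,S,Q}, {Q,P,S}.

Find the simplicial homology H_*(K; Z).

We work with the vertex ordering P < Q < R < S. The simplices of K, each written with vertices in increasing order, are:

  0-simplices (4): P, Q, R, S
  1-simplices (6): PQ, PR, PS, QR, QS, RS
  2-simplices (4): PQR, PQS, PRS, QRS

giving chain groups C_0 ≅ Z^4, C_1 ≅ Z^6, C_2 ≅ Z^4.

Boundary ∂_1: C_1 → C_0 is given by ∂[p,q] = [q] − [p]. For instance
  ∂PR = R − P.
The 4×6 boundary matrix has rank 3 and Smith normal form diag(1,1,1).

The boundary map ∂_2: C_2 → C_1 maps a triangle to the signed sum of its edges. For instance
  ∂PQR = QR − PR + PQ,
  ∂PQS = QS − PS + PQ.
This gives a 6×4 integer matrix of rank 3; reducing to Smith normal form yields diagonal entries (1,1,1).

From H_k ≅ ker(∂_k) / im(∂_{k+1}) we obtain:

  H_0: rank C_0 − rank ∂_1 = 4 − 3 = 1, and the invariant factors of ∂_1 are all 1, so H_0 ≅ Z.
  H_1: rank ker ∂_1 − rank ∂_2 = (6 − 3) − 3 = 0, and the invariant factors of ∂_2 are all 1, so H_1 ≅ 0.
  H_2: rank ker ∂_2 − rank ∂_3 = (4 − 3) − 0 = 1, and there is no ∂_3, so H_2 ≅ Z.

As a check, the Euler characteristic is 4 − 6 + 4 = 2, which agrees with 1 − 0 + 1 = 2.
(K is a triangulation of the 2-sphere S^2.)

H_0 = Z,  H_1 = 0,  H_2 = Z.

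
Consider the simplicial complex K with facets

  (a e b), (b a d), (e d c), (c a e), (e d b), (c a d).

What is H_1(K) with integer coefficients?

H_1 = 0.

K has 5 vertices, 9 edges, 6 triangles.
rank ∂_1 = 4, rank ∂_2 = 5 ⇒ b_1 = 9 − 4 − 5 = 0; all invariant factors of ∂_2 are 1 so no torsion. So H_1 = 0.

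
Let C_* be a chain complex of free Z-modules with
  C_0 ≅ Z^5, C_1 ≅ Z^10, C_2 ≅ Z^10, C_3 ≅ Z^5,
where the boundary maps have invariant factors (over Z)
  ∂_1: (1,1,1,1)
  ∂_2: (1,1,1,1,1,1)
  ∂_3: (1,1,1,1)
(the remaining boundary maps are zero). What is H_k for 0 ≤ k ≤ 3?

H_0: b_0 = 5 − 0 − 4 = 1; torsion from ∂_1 factors > 1: none. So H_0 = Z.
H_1: b_1 = 10 − 4 − 6 = 0; torsion from ∂_2 factors > 1: none. So H_1 = 0.
H_2: b_2 = 10 − 6 − 4 = 0; torsion from ∂_3 factors > 1: none. So H_2 = 0.
H_3: b_3 = 5 − 4 − 0 = 1; torsion from ∂_4 factors > 1: none. So H_3 = Z.

H_0 = Z,  H_1 = 0,  H_2 = 0,  H_3 = Z.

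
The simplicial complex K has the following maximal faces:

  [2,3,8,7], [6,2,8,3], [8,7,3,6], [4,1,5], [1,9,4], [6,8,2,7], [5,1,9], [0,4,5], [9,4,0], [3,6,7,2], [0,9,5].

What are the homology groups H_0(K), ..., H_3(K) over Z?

Fix the vertex order 0 < 1 < 2 < 3 < 4 < 5 < 6 < 7 < 8 < 9 and write every simplex with vertices in increasing order. Then dim K = 3 and the simplices of K are:

  0-simplices (10): [0], [1], [2], [3], [4], [5], [6], [7], [8], [9]
  1-simplices (19): [0,4], [0,5], [0,9], [1,4], [1,5], [1,9], [2,3], [2,6], [2,7], [2,8], [3,6], [3,7], [3,8], [4,5], [4,9], [5,9], [6,7], [6,8], [7,8]
  2-simplices (16): [0,4,5], [0,4,9], [0,5,9], [1,4,5], [1,4,9], [1,5,9], [2,3,6], [2,3,7], [2,3,8], [2,6,7], [2,6,8], [2,7,8], [3,6,7], [3,6,8], [3,7,8], [6,7,8]
  3-simplices (5): [2,3,6,7], [2,3,6,8], [2,3,7,8], [2,6,7,8], [3,6,7,8]

so the chain groups are C_0 ≅ Z^10, C_1 ≅ Z^19, C_2 ≅ Z^16, C_3 ≅ Z^5.

Boundary ∂_1: C_1 → C_0 is given by ∂[p,q] = [q] − [p].
As a 10×19 matrix over Z this has rank 8, with invariant factors (1,1,1,1,1,1,1,1).

∂_2: C_2 → C_1 acts by ∂[p,q,r] = [q,r] − [p,r] + [p,q]. For instance
  ∂[2,3,6] = [3,6] − [2,6] + [2,3],
  ∂[2,3,7] = [3,7] − [2,7] + [2,3].
The 19×16 boundary matrix has rank 11 and Smith normal form diag(1,1,1,1,1,1,1,1,1,1,1).

The boundary map ∂_3: C_3 → C_2 sends each 3-simplex σ to the alternating sum Σ_i (−1)^i (σ with its i-th vertex removed). For instance
  ∂[2,3,6,7] = [3,6,7] − [2,6,7] + [2,3,7] − [2,3,6],
  ∂[3,6,7,8] = [6,7,8] − [3,7,8] + [3,6,8] − [3,6,7].
This gives a 16×5 integer matrix of rank 4; reducing to Smith normal form yields diagonal entries (1,1,1,1).

From H_k ≅ ker(∂_k) / im(∂_{k+1}) we obtain:

  H_0: rank C_0 − rank ∂_1 = 10 − 8 = 2, and the invariant factors of ∂_1 are all 1, so H_0 ≅ Z^2.
  H_1: rank ker ∂_1 − rank ∂_2 = (19 − 8) − 11 = 0, and the invariant factors of ∂_2 are all 1, so H_1 ≅ 0.
  H_2: rank ker ∂_2 − rank ∂_3 = (16 − 11) − 4 = 1, and the invariant factors of ∂_3 are all 1, so H_2 ≅ Z.
  H_3: rank ker ∂_3 − rank ∂_4 = (5 − 4) − 0 = 1, and there is no ∂_4, so H_3 ≅ Z.

H_0 ≅ Z^2,  H_1 = 0,  H_2 ≅ Z,  H_3 ≅ Z.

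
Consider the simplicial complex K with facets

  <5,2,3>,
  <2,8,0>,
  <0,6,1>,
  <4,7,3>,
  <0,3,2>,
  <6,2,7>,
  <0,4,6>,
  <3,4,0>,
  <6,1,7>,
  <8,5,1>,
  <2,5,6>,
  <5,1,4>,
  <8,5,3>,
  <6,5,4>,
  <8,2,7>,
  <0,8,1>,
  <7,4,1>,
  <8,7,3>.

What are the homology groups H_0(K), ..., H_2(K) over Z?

We work with the vertex ordering 0 < 1 < 2 < 3 < 4 < 5 < 6 < 7 < 8. The simplices of K, each written with vertices in increasing order, are:

  0-simplices (9): [0], [1], [2], [3], [4], [5], [6], [7], [8]
  1-simplices (27): (27 of them)
  2-simplices (18): [0,1,6], [0,1,8], [0,2,3], [0,2,8], [0,3,4], [0,4,6], [1,4,5], [1,4,7], [1,5,8], [1,6,7], [2,3,5], [2,5,6], [2,6,7], [2,7,8], [3,4,7], [3,5,8], [3,7,8], [4,5,6]

giving chain groups C_0 ≅ Z^9, C_1 ≅ Z^27, C_2 ≅ Z^18.

Boundary ∂_1: C_1 → C_0 sends each edge [p,q] (with p < q) to q − p.
The 9×27 boundary matrix has rank 8 and Smith normal form diag(1,1,1,1,1,1,1,1).

Boundary ∂_2: C_2 → C_1 maps a triangle to the signed sum of its edges. For instance
  ∂[3,5,8] = [5,8] − [3,8] + [3,5],
  ∂[4,5,6] = [5,6] − [4,6] + [4,5].
The 27×18 boundary matrix has rank 18 and Smith normal form diag(1,1,1,1,1,1,1,1,1,1,1,1,1,1,1,1,1,2).

From H_k ≅ ker(∂_k) / im(∂_{k+1}) we obtain:

  H_0: rank C_0 − rank ∂_1 = 9 − 8 = 1, and the invariant factors of ∂_1 are all 1, so H_0 = Z.
  H_1: rank ker ∂_1 − rank ∂_2 = (27 − 8) − 18 = 1, and ∂_2 has invariant factor 2 > 1, so H_1 = Z ⊕ Z/2.
  H_2: rank ker ∂_2 − rank ∂_3 = (18 − 18) − 0 = 0, and there is no ∂_3, so H_2 = 0.

H_0 = Z,  H_1 = Z ⊕ Z/2,  H_2 = 0.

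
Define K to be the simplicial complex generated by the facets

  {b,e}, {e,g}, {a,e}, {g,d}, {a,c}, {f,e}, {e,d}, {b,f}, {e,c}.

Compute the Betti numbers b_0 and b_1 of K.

Fix the vertex order a < b < c < d < e < f < g and write every simplex with vertices in increasing order. Then dim K = 1 and the simplices of K are:

  0-simplices (7): a, b, c, d, e, f, g
  1-simplices (9): ac, ae, be, bf, ce, de, dg, ef, eg

Hence C_0 ≅ Z^7, C_1 ≅ Z^9.

∂_1: C_1 → C_0 sends each edge [p,q] (with p < q) to q − p.
This gives a 7×9 integer matrix of rank 6; reducing to Smith normal form yields diagonal entries (1,1,1,1,1,1).

Computing H_k = (kernel of ∂_k) / (image of ∂_{k+1}):

  H_0: rank C_0 − rank ∂_1 = 7 − 6 = 1, and the invariant factors of ∂_1 are all 1, so H_0 ≅ Z.
  H_1: rank ker ∂_1 − rank ∂_2 = (9 − 6) − 0 = 3, and there is no ∂_2, so H_1 ≅ Z^3.

As a check, the Euler characteristic is 7 − 9 = -2, which agrees with 1 − 3 = -2.

Hence the Betti numbers are b_0 = 1, b_1 = 3.

b_0 = 1, b_1 = 3.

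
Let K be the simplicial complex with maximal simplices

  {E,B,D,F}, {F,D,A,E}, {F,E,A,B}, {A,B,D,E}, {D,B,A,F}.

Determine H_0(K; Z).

H_0 = Z.

Fix the vertex order A < B < D < E < F and write every simplex with vertices in increasing order. Then dim K = 3 and the simplices of K are:

  0-simplices (5): A, B, D, E, F
  1-simplices (10): AB, AD, AE, AF, BD, BE, BF, DE, DF, EF
  2-simplices (10): ABD, ABE, ABF, ADE, ADF, AEF, BDE, BDF, BEF, DEF
  3-simplices (5): ABDE, ABDF, ABEF, ADEF, BDEF

so the chain groups are C_0 ≅ Z^5, C_1 ≅ Z^10, C_2 ≅ Z^10, C_3 ≅ Z^5.

∂_1: C_1 → C_0 sends each edge [p,q] (with p < q) to q − p. For instance
  ∂BF = F − B.
This gives a 5×10 integer matrix of rank 4; reducing to Smith normal form yields diagonal entries (1,1,1,1).

∂_2: C_2 → C_1 acts by ∂[p,q,r] = [q,r] − [p,r] + [p,q]. For instance
  ∂ABE = BE − AE + AB,
  ∂ABD = BD − AD + AB.
The 10×10 boundary matrix has rank 6 and Smith normal form diag(1,1,1,1,1,1).

∂_3: C_3 → C_2 sends each 3-simplex σ to the alternating sum Σ_i (−1)^i (σ with its i-th vertex removed). For instance
  ∂BDEF = DEF − BEF + BDF − BDE,
  ∂ABEF = BEF − AEF + ABF − ABE.
As a 10×5 matrix over Z this has rank 4, with invariant factors (1,1,1,1).

From H_k ≅ ker(∂_k) / im(∂_{k+1}) we obtain:

  H_0: rank C_0 − rank ∂_1 = 5 − 4 = 1, and the invariant factors of ∂_1 are all 1, so H_0 ≅ Z.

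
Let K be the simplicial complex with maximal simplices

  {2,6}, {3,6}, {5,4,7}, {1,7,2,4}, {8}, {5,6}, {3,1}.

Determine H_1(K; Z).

Take the total order 1 < 2 < 3 < 4 < 5 < 6 < 7 < 8 on the vertex set. Then K (dimension 3) consists of the simplices:

  0-simplices (8): [1], [2], [3], [4], [5], [6], [7], [8]
  1-simplices (12): [1,2], [1,3], [1,4], [1,7], [2,4], [2,6], [2,7], [3,6], [4,5], [4,7], [5,6], [5,7]
  2-simplices (5): [1,2,4], [1,2,7], [1,4,7], [2,4,7], [4,5,7]
  3-simplices (1): [1,2,4,7]

Hence C_0 ≅ Z^8, C_1 ≅ Z^12, C_2 ≅ Z^5, C_3 ≅ Z^1.

Boundary ∂_1: C_1 → C_0 maps an edge to its endpoints' difference, ∂[p,q] = q − p. For instance
  ∂[1,4] = [4] − [1].
The resulting 8×12 matrix has rank 6, and its Smith normal form has invariant factors (1,1,1,1,1,1).

∂_2: C_2 → C_1 acts by ∂[p,q,r] = [q,r] − [p,r] + [p,q]. For instance
  ∂[1,2,4] = [2,4] − [1,4] + [1,2],
  ∂[2,4,7] = [4,7] − [2,7] + [2,4].
This gives a 12×5 integer matrix of rank 4; reducing to Smith normal form yields diagonal entries (1,1,1,1).

Boundary ∂_3: C_3 → C_2 sends each 3-simplex σ to the alternating sum Σ_i (−1)^i (σ with its i-th vertex removed). For instance
  ∂[1,2,4,7] = [2,4,7] − [1,4,7] + [1,2,7] − [1,2,4].
The resulting 5×1 matrix has rank 1, and its Smith normal form has invariant factors (1).

Now H_k = ker ∂_k / im ∂_{k+1}, so:

  H_1: rank ker ∂_1 − rank ∂_2 = (12 − 6) − 4 = 2, and the invariant factors of ∂_2 are all 1, so H_1 ≅ Z^2.

H_1 ≅ Z^2.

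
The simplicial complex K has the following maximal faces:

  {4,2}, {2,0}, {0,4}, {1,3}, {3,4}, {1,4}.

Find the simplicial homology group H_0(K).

Take the total order 0 < 1 < 2 < 3 < 4 on the vertex set. Then K (dimension 1) consists of the simplices:

  0-simplices (5): [0], [1], [2], [3], [4]
  1-simplices (6): [0,2], [0,4], [1,3], [1,4], [2,4], [3,4]

so the chain groups are C_0 ≅ Z^5, C_1 ≅ Z^6.

Boundary ∂_1: C_1 → C_0 maps an edge to its endpoints' difference, ∂[p,q] = q − p.
As a 5×6 matrix over Z this has rank 4, with invariant factors (1,1,1,1).

From H_k ≅ ker(∂_k) / im(∂_{k+1}) we obtain:

  H_0: rank C_0 − rank ∂_1 = 5 − 4 = 1, and the invariant factors of ∂_1 are all 1, so H_0 ≅ Z.

H_0 = Z.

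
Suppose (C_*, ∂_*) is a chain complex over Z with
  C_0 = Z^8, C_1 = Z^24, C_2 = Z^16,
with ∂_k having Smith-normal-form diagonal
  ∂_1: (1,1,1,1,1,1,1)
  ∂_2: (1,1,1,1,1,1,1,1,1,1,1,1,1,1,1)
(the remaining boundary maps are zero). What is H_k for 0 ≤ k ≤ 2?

H_0: b_0 = 8 − 0 − 7 = 1; torsion from ∂_1 factors > 1: none. So H_0 ≅ Z.
H_1: b_1 = 24 − 7 − 15 = 2; torsion from ∂_2 factors > 1: none. So H_1 ≅ Z^2.
H_2: b_2 = 16 − 15 − 0 = 1; torsion from ∂_3 factors > 1: none. So H_2 ≅ Z.

H_0 ≅ Z,  H_1 ≅ Z^2,  H_2 ≅ Z.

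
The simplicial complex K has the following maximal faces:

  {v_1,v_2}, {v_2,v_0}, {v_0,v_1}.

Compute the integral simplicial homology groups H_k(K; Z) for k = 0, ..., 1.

K has 3 vertices, 3 edges.
rank ∂_0 = 0, rank ∂_1 = 2 ⇒ b_0 = 3 − 0 − 2 = 1; all invariant factors of ∂_1 are 1 so no torsion. So H_0 = Z.
rank ∂_1 = 2, rank ∂_2 = 0 ⇒ b_1 = 3 − 2 − 0 = 1. So H_1 = Z.

H_0 = Z,  H_1 = Z.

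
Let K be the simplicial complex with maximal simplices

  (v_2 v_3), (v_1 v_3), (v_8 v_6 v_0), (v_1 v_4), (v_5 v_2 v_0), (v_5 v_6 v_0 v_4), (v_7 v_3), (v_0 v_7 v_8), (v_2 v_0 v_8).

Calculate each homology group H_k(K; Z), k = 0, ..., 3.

H_0 ≅ Z,  H_1 ≅ Z^2,  H_2 = 0,  H_3 = 0.

K has 9 vertices, 17 edges, 8 triangles, 1 3-simplex.
rank ∂_0 = 0, rank ∂_1 = 8 ⇒ b_0 = 9 − 0 − 8 = 1; all invariant factors of ∂_1 are 1 so no torsion. So H_0 ≅ Z.
rank ∂_1 = 8, rank ∂_2 = 7 ⇒ b_1 = 17 − 8 − 7 = 2; all invariant factors of ∂_2 are 1 so no torsion. So H_1 ≅ Z^2.
rank ∂_2 = 7, rank ∂_3 = 1 ⇒ b_2 = 8 − 7 − 1 = 0; all invariant factors of ∂_3 are 1 so no torsion. So H_2 ≅ 0.
rank ∂_3 = 1, rank ∂_4 = 0 ⇒ b_3 = 1 − 1 − 0 = 0. So H_3 ≅ 0.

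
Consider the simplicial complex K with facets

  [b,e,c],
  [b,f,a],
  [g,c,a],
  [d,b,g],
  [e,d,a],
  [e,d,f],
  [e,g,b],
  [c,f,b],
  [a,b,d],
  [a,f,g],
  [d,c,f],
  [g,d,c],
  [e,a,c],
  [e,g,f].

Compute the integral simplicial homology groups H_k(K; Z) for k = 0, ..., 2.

H_0 ≅ Z,  H_1 ≅ Z^2,  H_2 ≅ Z.

Order the vertices as a < b < c < d < e < f < g. Listing each simplex with vertices in this order, K has dimension 2 with simplices:

  0-simplices (7): a, b, c, d, e, f, g
  1-simplices (21): ab, ac, ad, ae, af, ag, bc, bd, be, bf, bg, cd, ce, cf, cg, de, df, dg, ef, eg, fg
  2-simplices (14): abd, abf, ace, acg, ade, afg, bce, bcf, bdg, beg, cdf, cdg, def, efg

Hence C_0 ≅ Z^7, C_1 ≅ Z^21, C_2 ≅ Z^14.

Boundary ∂_1: C_1 → C_0 is given by ∂[p,q] = [q] − [p].
This gives a 7×21 integer matrix of rank 6; reducing to Smith normal form yields diagonal entries (1,1,1,1,1,1).

The boundary map ∂_2: C_2 → C_1 acts by ∂[p,q,r] = [q,r] − [p,r] + [p,q]. For instance
  ∂bcf = cf − bf + bc,
  ∂cdf = df − cf + cd.
This gives a 21×14 integer matrix of rank 13; reducing to Smith normal form yields diagonal entries (1,1,1,1,1,1,1,1,1,1,1,1,1).

Computing H_k = (kernel of ∂_k) / (image of ∂_{k+1}):

  H_0: rank C_0 − rank ∂_1 = 7 − 6 = 1, and the invariant factors of ∂_1 are all 1, so H_0 = Z.
  H_1: rank ker ∂_1 − rank ∂_2 = (21 − 6) − 13 = 2, and the invariant factors of ∂_2 are all 1, so H_1 = Z^2.
  H_2: rank ker ∂_2 − rank ∂_3 = (14 − 13) − 0 = 1, and there is no ∂_3, so H_2 = Z.

As a check, the Euler characteristic is 7 − 21 + 14 = 0, which agrees with 1 − 2 + 1 = 0.
(K is a triangulation of the torus T^2.)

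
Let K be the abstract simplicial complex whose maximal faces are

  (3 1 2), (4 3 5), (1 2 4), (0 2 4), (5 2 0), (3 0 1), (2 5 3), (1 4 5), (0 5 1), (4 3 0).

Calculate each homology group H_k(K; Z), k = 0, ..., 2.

H_0 ≅ Z,  H_1 ≅ Z/2Z,  H_2 = 0.

K has 6 vertices, 15 edges, 10 triangles.
rank ∂_0 = 0, rank ∂_1 = 5 ⇒ b_0 = 6 − 0 − 5 = 1; all invariant factors of ∂_1 are 1 so no torsion. So H_0 = Z.
rank ∂_1 = 5, rank ∂_2 = 10 ⇒ b_1 = 15 − 5 − 10 = 0; ∂_2 has invariant factor(s) [2] giving torsion. So H_1 = Z/2Z.
rank ∂_2 = 10, rank ∂_3 = 0 ⇒ b_2 = 10 − 10 − 0 = 0. So H_2 = 0.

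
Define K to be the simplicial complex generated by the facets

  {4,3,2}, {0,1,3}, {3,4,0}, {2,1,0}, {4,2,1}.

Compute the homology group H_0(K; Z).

H_0 ≅ Z.

K has 5 vertices, 10 edges, 5 triangles.
rank ∂_0 = 0, rank ∂_1 = 4 ⇒ b_0 = 5 − 0 − 4 = 1; all invariant factors of ∂_1 are 1 so no torsion. So H_0 = Z.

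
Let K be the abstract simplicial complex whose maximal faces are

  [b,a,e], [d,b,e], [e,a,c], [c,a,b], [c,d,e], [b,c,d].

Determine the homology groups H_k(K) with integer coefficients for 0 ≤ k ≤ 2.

H_0 ≅ Z,  H_1 = 0,  H_2 ≅ Z.

Take the total order a < b < c < d < e on the vertex set. Then K (dimension 2) consists of the simplices:

  0-simplices (5): a, b, c, d, e
  1-simplices (9): ab, ac, ae, bc, bd, be, cd, ce, de
  2-simplices (6): abc, abe, ace, bcd, bde, cde

so the chain groups are C_0 ≅ Z^5, C_1 ≅ Z^9, C_2 ≅ Z^6.

The boundary map ∂_1: C_1 → C_0 sends each edge [p,q] (with p < q) to q − p. For instance
  ∂ab = b − a.
As a 5×9 matrix over Z this has rank 4, with invariant factors (1,1,1,1).

∂_2: C_2 → C_1 sends each 2-simplex [p,q,r] to [q,r] − [p,r] + [p,q]. For instance
  ∂abc = bc − ac + ab,
  ∂cde = de − ce + cd.
As a 9×6 matrix over Z this has rank 5, with invariant factors (1,1,1,1,1).

From H_k ≅ ker(∂_k) / im(∂_{k+1}) we obtain:

  H_0: rank C_0 − rank ∂_1 = 5 − 4 = 1, and the invariant factors of ∂_1 are all 1, so H_0 ≅ Z.
  H_1: rank ker ∂_1 − rank ∂_2 = (9 − 4) − 5 = 0, and the invariant factors of ∂_2 are all 1, so H_1 ≅ 0.
  H_2: rank ker ∂_2 − rank ∂_3 = (6 − 5) − 0 = 1, and there is no ∂_3, so H_2 ≅ Z.

(K is a triangulation of the 2-sphere S^2.)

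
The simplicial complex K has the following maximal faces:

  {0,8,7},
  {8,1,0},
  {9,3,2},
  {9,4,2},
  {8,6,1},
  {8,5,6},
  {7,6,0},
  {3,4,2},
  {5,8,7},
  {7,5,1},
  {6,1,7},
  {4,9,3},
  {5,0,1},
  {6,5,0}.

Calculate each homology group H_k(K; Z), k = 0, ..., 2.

Order the vertices as 0 < 1 < 2 < 3 < 4 < 5 < 6 < 7 < 8 < 9. Listing each simplex with vertices in this order, K has dimension 2 with simplices:

  0-simplices (10): [0], [1], [2], [3], [4], [5], [6], [7], [8], [9]
  1-simplices (21): [0,1], [0,5], [0,6], [0,7], [0,8], [1,5], [1,6], [1,7], [1,8], [2,3], [2,4], [2,9], [3,4], [3,9], [4,9], [5,6], [5,7], [5,8], [6,7], [6,8], [7,8]
  2-simplices (14): [0,1,5], [0,1,8], [0,5,6], [0,6,7], [0,7,8], [1,5,7], [1,6,7], [1,6,8], [2,3,4], [2,3,9], [2,4,9], [3,4,9], [5,6,8], [5,7,8]

so the chain groups are C_0 ≅ Z^10, C_1 ≅ Z^21, C_2 ≅ Z^14.

The boundary map ∂_1: C_1 → C_0 maps an edge to its endpoints' difference, ∂[p,q] = q − p.
This gives a 10×21 integer matrix of rank 8; reducing to Smith normal form yields diagonal entries (1,1,1,1,1,1,1,1).

∂_2: C_2 → C_1 acts by ∂[p,q,r] = [q,r] − [p,r] + [p,q]. For instance
  ∂[2,3,4] = [3,4] − [2,4] + [2,3],
  ∂[0,5,6] = [5,6] − [0,6] + [0,5].
The resulting 21×14 matrix has rank 13, and its Smith normal form has invariant factors (1,1,1,1,1,1,1,1,1,1,1,1,2).

From H_k ≅ ker(∂_k) / im(∂_{k+1}) we obtain:

  H_0: rank C_0 − rank ∂_1 = 10 − 8 = 2, and the invariant factors of ∂_1 are all 1, so H_0 ≅ Z^2.
  H_1: rank ker ∂_1 − rank ∂_2 = (21 − 8) − 13 = 0, and ∂_2 has invariant factor 2 > 1, so H_1 ≅ Z_2.
  H_2: rank ker ∂_2 − rank ∂_3 = (14 − 13) − 0 = 1, and there is no ∂_3, so H_2 ≅ Z.

As a check, the Euler characteristic is 10 − 21 + 14 = 3, which agrees with 2 − 0 + 1 = 3.
(K is a triangulation of the disjoint union of the 2-sphere S^2 and the real projective plane RP^2.)

H_0 = Z^2,  H_1 = Z_2,  H_2 = Z.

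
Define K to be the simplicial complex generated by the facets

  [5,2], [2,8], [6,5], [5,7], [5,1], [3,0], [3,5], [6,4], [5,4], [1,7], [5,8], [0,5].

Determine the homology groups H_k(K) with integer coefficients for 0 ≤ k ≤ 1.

H_0 ≅ Z,  H_1 ≅ Z^4.

Order the vertices as 0 < 1 < 2 < 3 < 4 < 5 < 6 < 7 < 8. Listing each simplex with vertices in this order, K has dimension 1 with simplices:

  0-simplices (9): [0], [1], [2], [3], [4], [5], [6], [7], [8]
  1-simplices (12): [0,3], [0,5], [1,5], [1,7], [2,5], [2,8], [3,5], [4,5], [4,6], [5,6], [5,7], [5,8]

so the chain groups are C_0 ≅ Z^9, C_1 ≅ Z^12.

∂_1: C_1 → C_0 maps an edge to its endpoints' difference, ∂[p,q] = q − p. For instance
  ∂[2,8] = [8] − [2].
The resulting 9×12 matrix has rank 8, and its Smith normal form has invariant factors (1,1,1,1,1,1,1,1).

Computing H_k = (kernel of ∂_k) / (image of ∂_{k+1}):

  H_0: rank C_0 − rank ∂_1 = 9 − 8 = 1, and the invariant factors of ∂_1 are all 1, so H_0 = Z.
  H_1: rank ker ∂_1 − rank ∂_2 = (12 − 8) − 0 = 4, and there is no ∂_2, so H_1 = Z^4.

As a check, the Euler characteristic is 9 − 12 = -3, which agrees with 1 − 4 = -3.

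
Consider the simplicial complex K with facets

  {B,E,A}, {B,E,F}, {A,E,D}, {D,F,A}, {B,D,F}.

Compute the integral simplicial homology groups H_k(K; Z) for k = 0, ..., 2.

H_0 = Z,  H_1 = Z,  H_2 = 0.

K has 5 vertices, 10 edges, 5 triangles.
rank ∂_0 = 0, rank ∂_1 = 4 ⇒ b_0 = 5 − 0 − 4 = 1; all invariant factors of ∂_1 are 1 so no torsion. So H_0 ≅ Z.
rank ∂_1 = 4, rank ∂_2 = 5 ⇒ b_1 = 10 − 4 − 5 = 1; all invariant factors of ∂_2 are 1 so no torsion. So H_1 ≅ Z.
rank ∂_2 = 5, rank ∂_3 = 0 ⇒ b_2 = 5 − 5 − 0 = 0. So H_2 ≅ 0.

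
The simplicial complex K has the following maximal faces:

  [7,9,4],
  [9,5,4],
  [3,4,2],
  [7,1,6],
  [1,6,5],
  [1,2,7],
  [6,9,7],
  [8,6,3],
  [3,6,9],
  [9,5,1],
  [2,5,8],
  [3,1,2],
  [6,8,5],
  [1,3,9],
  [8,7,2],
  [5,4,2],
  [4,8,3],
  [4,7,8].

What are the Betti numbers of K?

b_0 = 1, b_1 = 1, b_2 = 0.

Order the vertices as 1 < 2 < 3 < 4 < 5 < 6 < 7 < 8 < 9. Listing each simplex with vertices in this order, K has dimension 2 with simplices:

  0-simplices (9): [1], [2], [3], [4], [5], [6], [7], [8], [9]
  1-simplices (27): (27 of them)
  2-simplices (18): [1,2,3], [1,2,7], [1,3,9], [1,5,6], [1,5,9], [1,6,7], [2,3,4], [2,4,5], [2,5,8], [2,7,8], [3,4,8], [3,6,8], [3,6,9], [4,5,9], [4,7,8], [4,7,9], [5,6,8], [6,7,9]

so the chain groups are C_0 ≅ Z^9, C_1 ≅ Z^27, C_2 ≅ Z^18.

Boundary ∂_1: C_1 → C_0 sends each edge [p,q] (with p < q) to q − p. For instance
  ∂[2,8] = [8] − [2].
The resulting 9×27 matrix has rank 8, and its Smith normal form has invariant factors (1,1,1,1,1,1,1,1).

∂_2: C_2 → C_1 acts by ∂[p,q,r] = [q,r] − [p,r] + [p,q]. For instance
  ∂[2,4,5] = [4,5] − [2,5] + [2,4],
  ∂[6,7,9] = [7,9] − [6,9] + [6,7].
The 27×18 boundary matrix has rank 18 and Smith normal form diag(1,1,1,1,1,1,1,1,1,1,1,1,1,1,1,1,1,2).

Computing H_k = (kernel of ∂_k) / (image of ∂_{k+1}):

  H_0: rank C_0 − rank ∂_1 = 9 − 8 = 1, and the invariant factors of ∂_1 are all 1, so H_0 = Z.
  H_1: rank ker ∂_1 − rank ∂_2 = (27 − 8) − 18 = 1, and ∂_2 has invariant factor 2 > 1, so H_1 = Z ⊕ Z/2.
  H_2: rank ker ∂_2 − rank ∂_3 = (18 − 18) − 0 = 0, and there is no ∂_3, so H_2 = 0.

Hence the Betti numbers are b_0 = 1, b_1 = 1, b_2 = 0.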